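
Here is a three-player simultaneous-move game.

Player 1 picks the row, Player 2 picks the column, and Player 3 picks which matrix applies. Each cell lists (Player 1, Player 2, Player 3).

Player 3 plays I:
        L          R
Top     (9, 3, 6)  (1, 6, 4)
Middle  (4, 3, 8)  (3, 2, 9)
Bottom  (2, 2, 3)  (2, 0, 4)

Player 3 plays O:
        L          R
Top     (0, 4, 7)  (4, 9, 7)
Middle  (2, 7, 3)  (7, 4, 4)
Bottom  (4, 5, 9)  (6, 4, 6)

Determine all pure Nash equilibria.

Pure NE: (Bottom, L, O)

Mark each player's best response to every combination of opponents' strategies; a profile where every player is best-responding is a pure Nash equilibrium.
Player 1 against (L, I): payoffs 9, 4, 2 → best response Top.
Player 1 against (L, O): payoffs 0, 2, 4 → best response Bottom.
Player 1 against (R, I): payoffs 1, 3, 2 → best response Middle.
Player 1 against (R, O): payoffs 4, 7, 6 → best response Middle.
Player 2 against (Top, I): payoffs 3, 6 → best response R.
Player 2 against (Top, O): payoffs 4, 9 → best response R.
Player 2 against (Middle, I): payoffs 3, 2 → best response L.
Player 2 against (Middle, O): payoffs 7, 4 → best response L.
Player 2 against (Bottom, I): payoffs 2, 0 → best response L.
Player 2 against (Bottom, O): payoffs 5, 4 → best response L.
Player 3 against (Top, L): payoffs 6, 7 → best response O.
Player 3 against (Top, R): payoffs 4, 7 → best response O.
Player 3 against (Middle, L): payoffs 8, 3 → best response I.
Player 3 against (Middle, R): payoffs 9, 4 → best response I.
Player 3 against (Bottom, L): payoffs 3, 9 → best response O.
Player 3 against (Bottom, R): payoffs 4, 6 → best response O.
Mutual best responses: (Bottom, L, O).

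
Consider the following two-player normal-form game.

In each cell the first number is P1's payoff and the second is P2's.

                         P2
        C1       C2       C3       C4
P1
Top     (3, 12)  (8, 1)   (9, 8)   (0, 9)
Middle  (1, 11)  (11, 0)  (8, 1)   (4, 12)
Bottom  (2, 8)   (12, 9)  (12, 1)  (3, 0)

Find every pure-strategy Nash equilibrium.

Pure-strategy Nash equilibria: (Top, C1) and (Middle, C4) and (Bottom, C2)

P1 against C1: payoffs 3, 1, 2 → best response Top.
P1 against C2: payoffs 8, 11, 12 → best response Bottom.
P1 against C3: payoffs 9, 8, 12 → best response Bottom.
P1 against C4: payoffs 0, 4, 3 → best response Middle.
P2 against Top: payoffs 12, 1, 8, 9 → best response C1.
P2 against Middle: payoffs 11, 0, 1, 12 → best response C4.
P2 against Bottom: payoffs 8, 9, 1, 0 → best response C2.
Mutual best responses: (Top, C1); (Middle, C4); (Bottom, C2).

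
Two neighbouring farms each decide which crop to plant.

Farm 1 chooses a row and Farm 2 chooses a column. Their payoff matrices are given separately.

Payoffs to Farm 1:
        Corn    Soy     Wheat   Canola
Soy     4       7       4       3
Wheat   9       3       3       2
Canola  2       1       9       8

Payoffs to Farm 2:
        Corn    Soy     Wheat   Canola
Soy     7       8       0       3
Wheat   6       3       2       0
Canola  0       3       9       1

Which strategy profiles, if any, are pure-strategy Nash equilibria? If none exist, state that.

Farm 1 against Corn: payoffs 4, 9, 2 → best response Wheat.
Farm 1 against Soy: payoffs 7, 3, 1 → best response Soy.
Farm 1 against Wheat: payoffs 4, 3, 9 → best response Canola.
Farm 1 against Canola: payoffs 3, 2, 8 → best response Canola.
Farm 2 against Soy: payoffs 7, 8, 0, 3 → best response Soy.
Farm 2 against Wheat: payoffs 6, 3, 2, 0 → best response Corn.
Farm 2 against Canola: payoffs 0, 3, 9, 1 → best response Wheat.
Mutual best responses: (Soy, Soy); (Wheat, Corn); (Canola, Wheat).

Pure-strategy Nash equilibria: (Soy, Soy), (Wheat, Corn), (Canola, Wheat)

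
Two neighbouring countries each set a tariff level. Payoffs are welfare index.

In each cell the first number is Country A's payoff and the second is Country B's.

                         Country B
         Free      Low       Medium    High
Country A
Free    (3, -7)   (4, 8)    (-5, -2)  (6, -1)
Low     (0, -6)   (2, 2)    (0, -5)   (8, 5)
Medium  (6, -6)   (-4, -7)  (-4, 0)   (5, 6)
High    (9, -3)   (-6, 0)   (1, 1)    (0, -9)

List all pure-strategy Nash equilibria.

Mark each player's best response to every combination of opponents' strategies; a profile where every player is best-responding is a pure Nash equilibrium.
Country A against Free: payoffs 3, 0, 6, 9 → best response High.
Country A against Low: payoffs 4, 2, -4, -6 → best response Free.
Country A against Medium: payoffs -5, 0, -4, 1 → best response High.
Country A against High: payoffs 6, 8, 5, 0 → best response Low.
Country B against Free: payoffs -7, 8, -2, -1 → best response Low.
Country B against Low: payoffs -6, 2, -5, 5 → best response High.
Country B against Medium: payoffs -6, -7, 0, 6 → best response High.
Country B against High: payoffs -3, 0, 1, -9 → best response Medium.
Mutual best responses: (Free, Low); (Low, High); (High, Medium).

(Free, Low), (Low, High), (High, Medium)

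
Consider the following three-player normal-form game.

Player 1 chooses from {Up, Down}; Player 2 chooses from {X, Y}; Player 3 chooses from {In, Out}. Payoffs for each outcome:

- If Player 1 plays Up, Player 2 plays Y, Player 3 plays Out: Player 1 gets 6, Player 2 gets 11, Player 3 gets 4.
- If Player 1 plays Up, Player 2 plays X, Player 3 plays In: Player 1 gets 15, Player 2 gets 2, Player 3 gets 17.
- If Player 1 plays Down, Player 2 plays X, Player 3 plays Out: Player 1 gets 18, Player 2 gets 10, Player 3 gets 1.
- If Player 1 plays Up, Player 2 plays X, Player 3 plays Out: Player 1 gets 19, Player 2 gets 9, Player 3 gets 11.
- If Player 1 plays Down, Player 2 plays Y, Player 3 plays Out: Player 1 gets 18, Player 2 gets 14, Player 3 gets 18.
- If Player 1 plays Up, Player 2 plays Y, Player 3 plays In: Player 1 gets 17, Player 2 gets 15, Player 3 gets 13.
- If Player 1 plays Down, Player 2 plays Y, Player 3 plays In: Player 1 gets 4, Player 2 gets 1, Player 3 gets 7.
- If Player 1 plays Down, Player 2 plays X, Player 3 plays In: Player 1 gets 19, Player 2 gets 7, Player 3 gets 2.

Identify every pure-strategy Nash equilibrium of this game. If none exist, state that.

Pure-strategy Nash equilibria: (Up, Y, In); (Down, X, In); (Down, Y, Out)

(Up, X, In): Player 1 can switch to Down (15 → 19). Not NE.
(Up, X, Out): Player 2 can switch to Y (9 → 11). Not NE.
(Up, Y, In): Player 1 gets 17, best alternative 4; Player 2 gets 15, best alternative 2; Player 3 gets 13, best alternative 4. No profitable deviation — NE.
(Up, Y, Out): Player 1 can switch to Down (6 → 18). Not NE.
(Down, X, In): Player 1 gets 19, best alternative 15; Player 2 gets 7, best alternative 1; Player 3 gets 2, best alternative 1. No profitable deviation — NE.
(Down, X, Out): Player 1 can switch to Up (18 → 19). Not NE.
(Down, Y, In): Player 1 can switch to Up (4 → 17). Not NE.
(Down, Y, Out): Player 1 gets 18, best alternative 6; Player 2 gets 14, best alternative 10; Player 3 gets 18, best alternative 7. No profitable deviation — NE.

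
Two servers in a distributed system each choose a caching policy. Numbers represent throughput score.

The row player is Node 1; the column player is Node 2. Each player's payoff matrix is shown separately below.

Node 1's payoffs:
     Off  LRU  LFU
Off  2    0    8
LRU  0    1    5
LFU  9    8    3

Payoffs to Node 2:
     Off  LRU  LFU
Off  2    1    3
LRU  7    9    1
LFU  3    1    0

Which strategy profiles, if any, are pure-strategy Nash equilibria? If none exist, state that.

Node 1 against Off: payoffs 2, 0, 9 → best response LFU.
Node 1 against LRU: payoffs 0, 1, 8 → best response LFU.
Node 1 against LFU: payoffs 8, 5, 3 → best response Off.
Node 2 against Off: payoffs 2, 1, 3 → best response LFU.
Node 2 against LRU: payoffs 7, 9, 1 → best response LRU.
Node 2 against LFU: payoffs 3, 1, 0 → best response Off.
Mutual best responses: (Off, LFU); (LFU, Off).

The pure Nash equilibria are (Off, LFU) and (LFU, Off).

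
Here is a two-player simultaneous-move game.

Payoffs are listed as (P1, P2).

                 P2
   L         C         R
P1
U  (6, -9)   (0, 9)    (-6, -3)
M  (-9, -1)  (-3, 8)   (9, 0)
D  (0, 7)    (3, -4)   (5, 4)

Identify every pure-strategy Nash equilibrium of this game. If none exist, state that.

This game has no pure Nash equilibrium.

P1 against L: payoffs 6, -9, 0 → best response U.
P1 against C: payoffs 0, -3, 3 → best response D.
P1 against R: payoffs -6, 9, 5 → best response M.
P2 against U: payoffs -9, 9, -3 → best response C.
P2 against M: payoffs -1, 8, 0 → best response C.
P2 against D: payoffs 7, -4, 4 → best response L.
No profile is a mutual best response for all players.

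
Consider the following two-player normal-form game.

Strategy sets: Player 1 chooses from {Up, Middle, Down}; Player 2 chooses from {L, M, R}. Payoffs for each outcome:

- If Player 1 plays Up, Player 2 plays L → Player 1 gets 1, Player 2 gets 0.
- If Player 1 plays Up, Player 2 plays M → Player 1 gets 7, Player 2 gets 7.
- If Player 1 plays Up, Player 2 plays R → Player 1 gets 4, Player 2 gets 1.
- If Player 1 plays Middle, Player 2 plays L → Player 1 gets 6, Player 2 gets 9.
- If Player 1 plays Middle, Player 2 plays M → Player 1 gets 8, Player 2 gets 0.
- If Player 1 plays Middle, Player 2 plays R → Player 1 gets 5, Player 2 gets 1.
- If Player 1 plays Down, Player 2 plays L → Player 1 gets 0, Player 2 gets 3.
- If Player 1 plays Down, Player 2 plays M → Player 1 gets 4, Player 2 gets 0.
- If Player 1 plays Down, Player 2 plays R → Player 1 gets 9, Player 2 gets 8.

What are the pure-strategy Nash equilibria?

(Up, L): Player 1 can switch to Middle (1 → 6). Not NE.
(Up, M): Player 1 can switch to Middle (7 → 8). Not NE.
(Up, R): Player 1 can switch to Middle (4 → 5). Not NE.
(Middle, L): Player 1 gets 6, best alternative 1; Player 2 gets 9, best alternative 1. No profitable deviation — NE.
(Middle, M): Player 2 can switch to L (0 → 9). Not NE.
(Middle, R): Player 1 can switch to Down (5 → 9). Not NE.
(Down, L): Player 1 can switch to Up (0 → 1). Not NE.
(Down, M): Player 1 can switch to Up (4 → 7). Not NE.
(Down, R): Player 1 gets 9, best alternative 5; Player 2 gets 8, best alternative 3. No profitable deviation — NE.

(Middle, L) and (Down, R)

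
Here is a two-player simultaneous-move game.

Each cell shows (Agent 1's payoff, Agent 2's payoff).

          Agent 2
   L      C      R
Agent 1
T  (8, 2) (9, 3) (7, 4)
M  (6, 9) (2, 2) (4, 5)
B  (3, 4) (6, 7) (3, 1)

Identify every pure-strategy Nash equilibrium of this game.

(T, R)

Mark each player's best response to every combination of opponents' strategies; a profile where every player is best-responding is a pure Nash equilibrium.
Agent 1 against L: payoffs 8, 6, 3 → best response T.
Agent 1 against C: payoffs 9, 2, 6 → best response T.
Agent 1 against R: payoffs 7, 4, 3 → best response T.
Agent 2 against T: payoffs 2, 3, 4 → best response R.
Agent 2 against M: payoffs 9, 2, 5 → best response L.
Agent 2 against B: payoffs 4, 7, 1 → best response C.
Mutual best responses: (T, R).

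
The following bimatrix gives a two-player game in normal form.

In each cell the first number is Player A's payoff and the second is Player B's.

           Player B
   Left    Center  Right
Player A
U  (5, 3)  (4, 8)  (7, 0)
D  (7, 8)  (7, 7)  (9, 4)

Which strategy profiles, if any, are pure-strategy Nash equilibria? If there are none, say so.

The unique pure-strategy Nash equilibrium is (D, Left).

Player A against Left: payoffs 5, 7 → best response D.
Player A against Center: payoffs 4, 7 → best response D.
Player A against Right: payoffs 7, 9 → best response D.
Player B against U: payoffs 3, 8, 0 → best response Center.
Player B against D: payoffs 8, 7, 4 → best response Left.
Mutual best responses: (D, Left).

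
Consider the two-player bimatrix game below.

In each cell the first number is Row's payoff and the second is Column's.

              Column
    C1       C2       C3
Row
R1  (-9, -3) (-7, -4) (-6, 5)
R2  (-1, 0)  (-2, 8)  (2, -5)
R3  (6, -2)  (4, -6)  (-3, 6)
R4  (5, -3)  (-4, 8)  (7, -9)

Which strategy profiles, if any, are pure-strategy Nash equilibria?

(R1, C1): Row can switch to R2 (-9 → -1). Not NE.
(R1, C2): Row can switch to R2 (-7 → -2). Not NE.
(R1, C3): Row can switch to R2 (-6 → 2). Not NE.
(R2, C1): Row can switch to R3 (-1 → 6). Not NE.
(R2, C2): Row can switch to R3 (-2 → 4). Not NE.
(R2, C3): Row can switch to R4 (2 → 7). Not NE.
(R3, C1): Column can switch to C3 (-2 → 6). Not NE.
(R3, C2): Column can switch to C1 (-6 → -2). Not NE.
(R3, C3): Row can switch to R2 (-3 → 2). Not NE.
(R4, C1): Row can switch to R3 (5 → 6). Not NE.
(R4, C2): Row can switch to R2 (-4 → -2). Not NE.
(R4, C3): Column can switch to C1 (-9 → -3). Not NE.

This game has no pure Nash equilibrium.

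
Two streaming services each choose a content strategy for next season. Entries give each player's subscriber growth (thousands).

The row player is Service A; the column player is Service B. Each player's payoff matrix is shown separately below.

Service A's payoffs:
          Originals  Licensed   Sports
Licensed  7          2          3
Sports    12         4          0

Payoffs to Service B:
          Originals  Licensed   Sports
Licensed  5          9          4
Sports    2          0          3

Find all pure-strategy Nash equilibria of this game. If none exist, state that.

This game has no pure Nash equilibrium.

For each strategy profile, look for a profitable unilateral deviation.
(Licensed, Originals): Service A can switch to Sports (7 → 12). Not NE.
(Licensed, Licensed): Service A can switch to Sports (2 → 4). Not NE.
(Licensed, Sports): Service B can switch to Originals (4 → 5). Not NE.
(Sports, Originals): Service B can switch to Sports (2 → 3). Not NE.
(Sports, Licensed): Service B can switch to Originals (0 → 2). Not NE.
(Sports, Sports): Service A can switch to Licensed (0 → 3). Not NE.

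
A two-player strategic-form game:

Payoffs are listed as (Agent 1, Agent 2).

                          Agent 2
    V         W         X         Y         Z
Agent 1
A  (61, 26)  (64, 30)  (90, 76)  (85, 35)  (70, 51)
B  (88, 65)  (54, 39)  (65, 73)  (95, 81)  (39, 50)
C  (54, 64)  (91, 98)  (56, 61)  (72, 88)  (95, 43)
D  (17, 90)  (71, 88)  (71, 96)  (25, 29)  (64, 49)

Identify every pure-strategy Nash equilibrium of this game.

(A, X), (B, Y), (C, W)

For each strategy profile, look for a profitable unilateral deviation.
(A, V): Agent 1 can switch to B (61 → 88). Not NE.
(A, W): Agent 1 can switch to C (64 → 91). Not NE.
(A, X): Agent 1 gets 90, best alternative 71; Agent 2 gets 76, best alternative 51. No profitable deviation — NE.
(A, Y): Agent 1 can switch to B (85 → 95). Not NE.
(A, Z): Agent 1 can switch to C (70 → 95). Not NE.
(B, V): Agent 2 can switch to X (65 → 73). Not NE.
(B, W): Agent 1 can switch to A (54 → 64). Not NE.
(B, X): Agent 1 can switch to A (65 → 90). Not NE.
(B, Y): Agent 1 gets 95, best alternative 85; Agent 2 gets 81, best alternative 73. No profitable deviation — NE.
(B, Z): Agent 1 can switch to A (39 → 70). Not NE.
(C, W): Agent 1 gets 91, best alternative 71; Agent 2 gets 98, best alternative 88. No profitable deviation — NE.
(The remaining 9 profiles each have a profitable deviation by the same check.)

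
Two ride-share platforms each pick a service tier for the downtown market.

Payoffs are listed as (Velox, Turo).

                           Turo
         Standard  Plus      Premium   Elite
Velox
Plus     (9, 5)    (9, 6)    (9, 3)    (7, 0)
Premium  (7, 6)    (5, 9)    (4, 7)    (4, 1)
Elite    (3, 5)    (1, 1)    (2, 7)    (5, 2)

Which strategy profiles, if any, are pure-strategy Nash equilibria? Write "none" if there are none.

The unique pure-strategy Nash equilibrium is (Plus, Plus).

Velox against Standard: payoffs 9, 7, 3 → best response Plus.
Velox against Plus: payoffs 9, 5, 1 → best response Plus.
Velox against Premium: payoffs 9, 4, 2 → best response Plus.
Velox against Elite: payoffs 7, 4, 5 → best response Plus.
Turo against Plus: payoffs 5, 6, 3, 0 → best response Plus.
Turo against Premium: payoffs 6, 9, 7, 1 → best response Plus.
Turo against Elite: payoffs 5, 1, 7, 2 → best response Premium.
Mutual best responses: (Plus, Plus).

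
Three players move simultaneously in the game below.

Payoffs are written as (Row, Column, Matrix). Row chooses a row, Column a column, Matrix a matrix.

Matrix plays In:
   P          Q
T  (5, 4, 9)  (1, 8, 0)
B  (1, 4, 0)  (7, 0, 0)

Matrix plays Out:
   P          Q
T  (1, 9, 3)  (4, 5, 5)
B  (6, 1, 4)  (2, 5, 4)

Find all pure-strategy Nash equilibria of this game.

(T, P, In): Column can switch to Q (4 → 8). Not NE.
(T, P, Out): Row can switch to B (1 → 6). Not NE.
(T, Q, In): Row can switch to B (1 → 7). Not NE.
(T, Q, Out): Column can switch to P (5 → 9). Not NE.
(B, P, In): Row can switch to T (1 → 5). Not NE.
(B, P, Out): Column can switch to Q (1 → 5). Not NE.
(B, Q, In): Column can switch to P (0 → 4). Not NE.
(B, Q, Out): Row can switch to T (2 → 4). Not NE.

none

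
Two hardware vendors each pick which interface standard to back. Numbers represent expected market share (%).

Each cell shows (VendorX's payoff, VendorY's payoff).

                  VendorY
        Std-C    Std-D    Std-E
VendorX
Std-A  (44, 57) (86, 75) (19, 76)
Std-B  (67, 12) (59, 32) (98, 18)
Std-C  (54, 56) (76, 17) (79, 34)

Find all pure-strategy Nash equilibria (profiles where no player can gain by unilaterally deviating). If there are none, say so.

(Std-A, Std-C): VendorX can switch to Std-B (44 → 67). Not NE.
(Std-A, Std-D): VendorY can switch to Std-E (75 → 76). Not NE.
(Std-A, Std-E): VendorX can switch to Std-B (19 → 98). Not NE.
(Std-B, Std-C): VendorY can switch to Std-D (12 → 32). Not NE.
(Std-B, Std-D): VendorX can switch to Std-A (59 → 86). Not NE.
(Std-B, Std-E): VendorY can switch to Std-D (18 → 32). Not NE.
(Std-C, Std-C): VendorX can switch to Std-B (54 → 67). Not NE.
(Std-C, Std-D): VendorX can switch to Std-A (76 → 86). Not NE.
(Std-C, Std-E): VendorX can switch to Std-B (79 → 98). Not NE.

none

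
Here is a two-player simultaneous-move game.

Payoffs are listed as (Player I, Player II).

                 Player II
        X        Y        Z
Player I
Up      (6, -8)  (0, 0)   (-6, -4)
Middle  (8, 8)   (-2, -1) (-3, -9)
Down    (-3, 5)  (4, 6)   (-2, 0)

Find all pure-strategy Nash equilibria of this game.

Pure-strategy Nash equilibria: (Middle, X) and (Down, Y)

Mark each player's best response to every combination of opponents' strategies; a profile where every player is best-responding is a pure Nash equilibrium.
Player I against X: payoffs 6, 8, -3 → best response Middle.
Player I against Y: payoffs 0, -2, 4 → best response Down.
Player I against Z: payoffs -6, -3, -2 → best response Down.
Player II against Up: payoffs -8, 0, -4 → best response Y.
Player II against Middle: payoffs 8, -1, -9 → best response X.
Player II against Down: payoffs 5, 6, 0 → best response Y.
Mutual best responses: (Middle, X); (Down, Y).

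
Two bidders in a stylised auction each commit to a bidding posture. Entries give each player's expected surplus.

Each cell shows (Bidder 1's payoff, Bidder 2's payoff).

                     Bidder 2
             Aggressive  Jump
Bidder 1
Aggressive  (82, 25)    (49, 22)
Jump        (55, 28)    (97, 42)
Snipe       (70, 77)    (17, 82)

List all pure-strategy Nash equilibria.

(Aggressive, Aggressive), (Jump, Jump)

Bidder 1 against Aggressive: payoffs 82, 55, 70 → best response Aggressive.
Bidder 1 against Jump: payoffs 49, 97, 17 → best response Jump.
Bidder 2 against Aggressive: payoffs 25, 22 → best response Aggressive.
Bidder 2 against Jump: payoffs 28, 42 → best response Jump.
Bidder 2 against Snipe: payoffs 77, 82 → best response Jump.
Mutual best responses: (Aggressive, Aggressive); (Jump, Jump).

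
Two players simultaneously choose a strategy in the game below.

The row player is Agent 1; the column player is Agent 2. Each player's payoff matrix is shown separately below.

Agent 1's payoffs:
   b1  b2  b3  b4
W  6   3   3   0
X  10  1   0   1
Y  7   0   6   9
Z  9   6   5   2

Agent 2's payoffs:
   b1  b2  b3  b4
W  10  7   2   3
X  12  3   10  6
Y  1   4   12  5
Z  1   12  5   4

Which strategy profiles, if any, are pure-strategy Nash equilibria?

Pure-strategy Nash equilibria: (X, b1), (Y, b3), (Z, b2)

Agent 1 against b1: payoffs 6, 10, 7, 9 → best response X.
Agent 1 against b2: payoffs 3, 1, 0, 6 → best response Z.
Agent 1 against b3: payoffs 3, 0, 6, 5 → best response Y.
Agent 1 against b4: payoffs 0, 1, 9, 2 → best response Y.
Agent 2 against W: payoffs 10, 7, 2, 3 → best response b1.
Agent 2 against X: payoffs 12, 3, 10, 6 → best response b1.
Agent 2 against Y: payoffs 1, 4, 12, 5 → best response b3.
Agent 2 against Z: payoffs 1, 12, 5, 4 → best response b2.
Mutual best responses: (X, b1); (Y, b3); (Z, b2).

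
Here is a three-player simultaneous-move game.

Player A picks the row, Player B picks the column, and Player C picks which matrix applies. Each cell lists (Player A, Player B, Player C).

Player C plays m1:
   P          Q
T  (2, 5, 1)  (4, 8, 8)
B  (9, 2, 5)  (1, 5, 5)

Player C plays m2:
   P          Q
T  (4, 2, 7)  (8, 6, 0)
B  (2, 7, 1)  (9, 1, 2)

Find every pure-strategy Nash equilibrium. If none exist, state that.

(T, Q, m1)

(T, P, m1): Player A can switch to B (2 → 9). Not NE.
(T, P, m2): Player B can switch to Q (2 → 6). Not NE.
(T, Q, m1): Player A gets 4, best alternative 1; Player B gets 8, best alternative 5; Player C gets 8, best alternative 0. No profitable deviation — NE.
(T, Q, m2): Player A can switch to B (8 → 9). Not NE.
(B, P, m1): Player B can switch to Q (2 → 5). Not NE.
(B, P, m2): Player A can switch to T (2 → 4). Not NE.
(B, Q, m1): Player A can switch to T (1 → 4). Not NE.
(The remaining 1 profile has a profitable deviation by the same check.)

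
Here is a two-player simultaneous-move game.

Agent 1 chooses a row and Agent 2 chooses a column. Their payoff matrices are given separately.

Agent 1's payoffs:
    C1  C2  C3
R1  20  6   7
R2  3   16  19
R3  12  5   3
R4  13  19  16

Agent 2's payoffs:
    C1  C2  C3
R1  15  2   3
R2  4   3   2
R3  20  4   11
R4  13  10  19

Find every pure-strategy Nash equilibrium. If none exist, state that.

(R1, C1)

For each strategy profile, look for a profitable unilateral deviation.
(R1, C1): Agent 1 gets 20, best alternative 13; Agent 2 gets 15, best alternative 3. No profitable deviation — NE.
(R1, C2): Agent 1 can switch to R2 (6 → 16). Not NE.
(R1, C3): Agent 1 can switch to R2 (7 → 19). Not NE.
(R2, C1): Agent 1 can switch to R1 (3 → 20). Not NE.
(R2, C2): Agent 1 can switch to R4 (16 → 19). Not NE.
(R2, C3): Agent 2 can switch to C1 (2 → 4). Not NE.
(R3, C1): Agent 1 can switch to R1 (12 → 20). Not NE.
(R3, C2): Agent 1 can switch to R1 (5 → 6). Not NE.
(R3, C3): Agent 1 can switch to R1 (3 → 7). Not NE.
(The remaining 3 profiles each have a profitable deviation by the same check.)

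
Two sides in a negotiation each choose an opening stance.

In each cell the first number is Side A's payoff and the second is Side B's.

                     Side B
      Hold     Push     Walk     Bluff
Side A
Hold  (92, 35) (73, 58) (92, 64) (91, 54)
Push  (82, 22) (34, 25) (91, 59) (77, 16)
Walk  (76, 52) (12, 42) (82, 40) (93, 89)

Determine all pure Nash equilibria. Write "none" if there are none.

The pure Nash equilibria are (Hold, Walk), (Walk, Bluff).

Side A against Hold: payoffs 92, 82, 76 → best response Hold.
Side A against Push: payoffs 73, 34, 12 → best response Hold.
Side A against Walk: payoffs 92, 91, 82 → best response Hold.
Side A against Bluff: payoffs 91, 77, 93 → best response Walk.
Side B against Hold: payoffs 35, 58, 64, 54 → best response Walk.
Side B against Push: payoffs 22, 25, 59, 16 → best response Walk.
Side B against Walk: payoffs 52, 42, 40, 89 → best response Bluff.
Mutual best responses: (Hold, Walk); (Walk, Bluff).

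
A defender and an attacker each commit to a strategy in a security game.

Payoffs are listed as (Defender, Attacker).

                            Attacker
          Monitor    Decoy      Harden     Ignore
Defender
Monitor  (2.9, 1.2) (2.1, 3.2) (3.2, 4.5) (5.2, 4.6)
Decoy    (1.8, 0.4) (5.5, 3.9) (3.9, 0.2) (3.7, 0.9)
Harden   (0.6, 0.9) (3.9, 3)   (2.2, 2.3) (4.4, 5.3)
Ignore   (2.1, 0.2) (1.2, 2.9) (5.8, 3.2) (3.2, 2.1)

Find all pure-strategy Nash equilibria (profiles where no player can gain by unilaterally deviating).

Pure-strategy Nash equilibria: (Monitor, Ignore); (Decoy, Decoy); (Ignore, Harden)

(Monitor, Monitor): Attacker can switch to Decoy (1.2 → 3.2). Not NE.
(Monitor, Decoy): Defender can switch to Decoy (2.1 → 5.5). Not NE.
(Monitor, Harden): Defender can switch to Decoy (3.2 → 3.9). Not NE.
(Monitor, Ignore): Defender gets 5.2, best alternative 4.4; Attacker gets 4.6, best alternative 4.5. No profitable deviation — NE.
(Decoy, Monitor): Defender can switch to Monitor (1.8 → 2.9). Not NE.
(Decoy, Decoy): Defender gets 5.5, best alternative 3.9; Attacker gets 3.9, best alternative 0.9. No profitable deviation — NE.
(Decoy, Harden): Defender can switch to Ignore (3.9 → 5.8). Not NE.
(Decoy, Ignore): Defender can switch to Monitor (3.7 → 5.2). Not NE.
(Harden, Monitor): Defender can switch to Monitor (0.6 → 2.9). Not NE.
(Harden, Decoy): Defender can switch to Decoy (3.9 → 5.5). Not NE.
(Harden, Harden): Defender can switch to Monitor (2.2 → 3.2). Not NE.
(Harden, Ignore): Defender can switch to Monitor (4.4 → 5.2). Not NE.
(Ignore, Harden): Defender gets 5.8, best alternative 3.9; Attacker gets 3.2, best alternative 2.9. No profitable deviation — NE.
(The remaining 3 profiles each have a profitable deviation by the same check.)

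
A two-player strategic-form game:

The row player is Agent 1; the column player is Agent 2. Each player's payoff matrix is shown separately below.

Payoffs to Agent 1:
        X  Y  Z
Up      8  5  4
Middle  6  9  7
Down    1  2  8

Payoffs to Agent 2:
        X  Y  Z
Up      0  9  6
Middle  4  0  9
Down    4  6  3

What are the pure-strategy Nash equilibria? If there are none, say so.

For each player, find the best response to each opponent profile; mutual best responses are the pure NE.
Agent 1 against X: payoffs 8, 6, 1 → best response Up.
Agent 1 against Y: payoffs 5, 9, 2 → best response Middle.
Agent 1 against Z: payoffs 4, 7, 8 → best response Down.
Agent 2 against Up: payoffs 0, 9, 6 → best response Y.
Agent 2 against Middle: payoffs 4, 0, 9 → best response Z.
Agent 2 against Down: payoffs 4, 6, 3 → best response Y.
No profile is a mutual best response for all players.

No pure-strategy Nash equilibrium.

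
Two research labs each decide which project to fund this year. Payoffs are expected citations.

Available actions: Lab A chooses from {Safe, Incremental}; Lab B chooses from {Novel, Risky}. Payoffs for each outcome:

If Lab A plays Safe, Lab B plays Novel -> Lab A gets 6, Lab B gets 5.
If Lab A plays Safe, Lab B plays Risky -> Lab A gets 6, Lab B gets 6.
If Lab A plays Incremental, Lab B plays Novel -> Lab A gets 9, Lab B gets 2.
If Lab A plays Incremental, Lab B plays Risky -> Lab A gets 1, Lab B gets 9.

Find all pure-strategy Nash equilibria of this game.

Lab A against Novel: payoffs 6, 9 → best response Incremental.
Lab A against Risky: payoffs 6, 1 → best response Safe.
Lab B against Safe: payoffs 5, 6 → best response Risky.
Lab B against Incremental: payoffs 2, 9 → best response Risky.
Mutual best responses: (Safe, Risky).

Pure NE: (Safe, Risky)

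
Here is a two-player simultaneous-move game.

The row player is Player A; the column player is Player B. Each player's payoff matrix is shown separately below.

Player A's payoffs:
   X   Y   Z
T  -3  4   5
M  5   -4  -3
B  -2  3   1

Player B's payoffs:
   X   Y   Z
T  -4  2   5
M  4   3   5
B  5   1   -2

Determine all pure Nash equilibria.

Player A against X: payoffs -3, 5, -2 → best response M.
Player A against Y: payoffs 4, -4, 3 → best response T.
Player A against Z: payoffs 5, -3, 1 → best response T.
Player B against T: payoffs -4, 2, 5 → best response Z.
Player B against M: payoffs 4, 3, 5 → best response Z.
Player B against B: payoffs 5, 1, -2 → best response X.
Mutual best responses: (T, Z).

(T, Z)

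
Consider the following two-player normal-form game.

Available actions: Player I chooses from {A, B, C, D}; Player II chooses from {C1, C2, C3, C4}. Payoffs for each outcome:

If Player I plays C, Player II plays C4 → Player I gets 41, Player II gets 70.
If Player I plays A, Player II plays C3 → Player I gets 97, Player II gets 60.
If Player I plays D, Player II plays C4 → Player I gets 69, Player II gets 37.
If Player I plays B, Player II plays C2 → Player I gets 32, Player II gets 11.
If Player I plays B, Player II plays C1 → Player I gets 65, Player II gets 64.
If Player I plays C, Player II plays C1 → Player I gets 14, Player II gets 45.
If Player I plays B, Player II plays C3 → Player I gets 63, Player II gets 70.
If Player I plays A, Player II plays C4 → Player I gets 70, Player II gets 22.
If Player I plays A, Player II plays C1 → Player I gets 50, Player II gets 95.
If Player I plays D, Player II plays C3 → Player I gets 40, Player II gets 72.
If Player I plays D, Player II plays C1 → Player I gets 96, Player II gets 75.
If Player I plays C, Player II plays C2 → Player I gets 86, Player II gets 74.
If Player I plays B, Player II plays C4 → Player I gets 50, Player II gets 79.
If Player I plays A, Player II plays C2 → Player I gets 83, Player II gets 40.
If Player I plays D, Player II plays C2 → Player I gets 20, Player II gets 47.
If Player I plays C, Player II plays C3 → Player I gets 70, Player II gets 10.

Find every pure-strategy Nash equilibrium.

Player I against C1: payoffs 50, 65, 14, 96 → best response D.
Player I against C2: payoffs 83, 32, 86, 20 → best response C.
Player I against C3: payoffs 97, 63, 70, 40 → best response A.
Player I against C4: payoffs 70, 50, 41, 69 → best response A.
Player II against A: payoffs 95, 40, 60, 22 → best response C1.
Player II against B: payoffs 64, 11, 70, 79 → best response C4.
Player II against C: payoffs 45, 74, 10, 70 → best response C2.
Player II against D: payoffs 75, 47, 72, 37 → best response C1.
Mutual best responses: (C, C2); (D, C1).

The pure Nash equilibria are (C, C2), (D, C1).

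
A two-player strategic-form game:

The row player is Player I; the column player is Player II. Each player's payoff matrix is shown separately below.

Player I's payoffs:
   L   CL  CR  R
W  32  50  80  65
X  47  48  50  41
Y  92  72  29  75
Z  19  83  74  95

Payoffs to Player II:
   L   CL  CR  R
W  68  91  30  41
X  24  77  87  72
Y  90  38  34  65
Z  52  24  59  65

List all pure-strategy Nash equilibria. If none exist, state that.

Pure-strategy Nash equilibria: (Y, L) and (Z, R)

(W, L): Player I can switch to X (32 → 47). Not NE.
(W, CL): Player I can switch to Y (50 → 72). Not NE.
(W, CR): Player II can switch to L (30 → 68). Not NE.
(W, R): Player I can switch to Y (65 → 75). Not NE.
(X, L): Player I can switch to Y (47 → 92). Not NE.
(X, CL): Player I can switch to W (48 → 50). Not NE.
(X, CR): Player I can switch to W (50 → 80). Not NE.
(X, R): Player I can switch to W (41 → 65). Not NE.
(Y, L): Player I gets 92, best alternative 47; Player II gets 90, best alternative 65. No profitable deviation — NE.
(Y, CL): Player I can switch to Z (72 → 83). Not NE.
(Y, CR): Player I can switch to W (29 → 80). Not NE.
(Y, R): Player I can switch to Z (75 → 95). Not NE.
(Z, L): Player I can switch to W (19 → 32). Not NE.
(Z, R): Player I gets 95, best alternative 75; Player II gets 65, best alternative 59. No profitable deviation — NE.
(The remaining 2 profiles each have a profitable deviation by the same check.)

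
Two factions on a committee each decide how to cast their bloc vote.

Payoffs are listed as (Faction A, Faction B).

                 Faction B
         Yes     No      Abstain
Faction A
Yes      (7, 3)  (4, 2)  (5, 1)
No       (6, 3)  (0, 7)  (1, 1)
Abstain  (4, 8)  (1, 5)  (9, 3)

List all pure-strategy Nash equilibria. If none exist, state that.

Mark each player's best response to every combination of opponents' strategies; a profile where every player is best-responding is a pure Nash equilibrium.
Faction A against Yes: payoffs 7, 6, 4 → best response Yes.
Faction A against No: payoffs 4, 0, 1 → best response Yes.
Faction A against Abstain: payoffs 5, 1, 9 → best response Abstain.
Faction B against Yes: payoffs 3, 2, 1 → best response Yes.
Faction B against No: payoffs 3, 7, 1 → best response No.
Faction B against Abstain: payoffs 8, 5, 3 → best response Yes.
Mutual best responses: (Yes, Yes).

(Yes, Yes)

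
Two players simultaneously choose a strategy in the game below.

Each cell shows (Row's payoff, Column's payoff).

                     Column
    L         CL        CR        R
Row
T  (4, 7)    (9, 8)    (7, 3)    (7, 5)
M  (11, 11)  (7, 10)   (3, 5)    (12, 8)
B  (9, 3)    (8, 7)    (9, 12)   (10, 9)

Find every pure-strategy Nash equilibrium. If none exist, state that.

Pure-strategy Nash equilibria: (T, CL), (M, L), (B, CR)

Mark each player's best response to every combination of opponents' strategies; a profile where every player is best-responding is a pure Nash equilibrium.
Row against L: payoffs 4, 11, 9 → best response M.
Row against CL: payoffs 9, 7, 8 → best response T.
Row against CR: payoffs 7, 3, 9 → best response B.
Row against R: payoffs 7, 12, 10 → best response M.
Column against T: payoffs 7, 8, 3, 5 → best response CL.
Column against M: payoffs 11, 10, 5, 8 → best response L.
Column against B: payoffs 3, 7, 12, 9 → best response CR.
Mutual best responses: (T, CL); (M, L); (B, CR).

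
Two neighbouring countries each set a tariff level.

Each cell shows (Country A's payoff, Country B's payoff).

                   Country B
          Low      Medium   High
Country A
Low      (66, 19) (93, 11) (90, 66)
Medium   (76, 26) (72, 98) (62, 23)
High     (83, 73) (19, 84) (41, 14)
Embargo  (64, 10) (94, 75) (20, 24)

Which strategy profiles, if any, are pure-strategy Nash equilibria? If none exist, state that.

Pure-strategy Nash equilibria: (Low, High) and (Embargo, Medium)

(Low, Low): Country A can switch to Medium (66 → 76). Not NE.
(Low, Medium): Country A can switch to Embargo (93 → 94). Not NE.
(Low, High): Country A gets 90, best alternative 62; Country B gets 66, best alternative 19. No profitable deviation — NE.
(Medium, Low): Country A can switch to High (76 → 83). Not NE.
(Medium, Medium): Country A can switch to Low (72 → 93). Not NE.
(Medium, High): Country A can switch to Low (62 → 90). Not NE.
(High, Low): Country B can switch to Medium (73 → 84). Not NE.
(High, Medium): Country A can switch to Low (19 → 93). Not NE.
(High, High): Country A can switch to Low (41 → 90). Not NE.
(Embargo, Low): Country A can switch to Low (64 → 66). Not NE.
(Embargo, Medium): Country A gets 94, best alternative 93; Country B gets 75, best alternative 24. No profitable deviation — NE.
(Embargo, High): Country A can switch to Low (20 → 90). Not NE.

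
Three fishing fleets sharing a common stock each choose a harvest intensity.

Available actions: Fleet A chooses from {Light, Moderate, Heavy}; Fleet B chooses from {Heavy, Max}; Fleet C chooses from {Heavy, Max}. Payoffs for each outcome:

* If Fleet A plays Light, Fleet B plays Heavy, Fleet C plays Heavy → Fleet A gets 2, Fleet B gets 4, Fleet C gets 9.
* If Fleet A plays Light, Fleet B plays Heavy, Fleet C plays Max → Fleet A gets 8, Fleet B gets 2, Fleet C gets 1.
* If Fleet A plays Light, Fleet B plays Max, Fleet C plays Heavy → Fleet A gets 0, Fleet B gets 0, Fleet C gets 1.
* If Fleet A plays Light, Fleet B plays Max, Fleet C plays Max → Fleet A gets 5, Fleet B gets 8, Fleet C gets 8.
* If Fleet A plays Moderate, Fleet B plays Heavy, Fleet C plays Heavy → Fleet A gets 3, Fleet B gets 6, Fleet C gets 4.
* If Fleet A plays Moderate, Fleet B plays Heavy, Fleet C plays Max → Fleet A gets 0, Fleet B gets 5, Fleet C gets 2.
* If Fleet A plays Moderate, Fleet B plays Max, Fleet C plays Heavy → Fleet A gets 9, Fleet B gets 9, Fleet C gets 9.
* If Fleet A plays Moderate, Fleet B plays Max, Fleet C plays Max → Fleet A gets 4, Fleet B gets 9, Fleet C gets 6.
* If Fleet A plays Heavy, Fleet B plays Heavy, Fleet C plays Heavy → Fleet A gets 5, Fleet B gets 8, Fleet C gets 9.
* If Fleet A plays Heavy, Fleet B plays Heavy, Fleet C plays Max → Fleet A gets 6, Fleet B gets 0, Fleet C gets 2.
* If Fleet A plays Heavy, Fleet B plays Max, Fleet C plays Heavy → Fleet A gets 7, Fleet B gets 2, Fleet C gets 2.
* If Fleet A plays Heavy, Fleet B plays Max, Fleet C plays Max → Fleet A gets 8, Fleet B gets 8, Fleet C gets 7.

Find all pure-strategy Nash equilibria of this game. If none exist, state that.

The pure Nash equilibria are (Moderate, Max, Heavy); (Heavy, Heavy, Heavy); (Heavy, Max, Max).

(Light, Heavy, Heavy): Fleet A can switch to Moderate (2 → 3). Not NE.
(Light, Heavy, Max): Fleet B can switch to Max (2 → 8). Not NE.
(Light, Max, Heavy): Fleet A can switch to Moderate (0 → 9). Not NE.
(Light, Max, Max): Fleet A can switch to Heavy (5 → 8). Not NE.
(Moderate, Heavy, Heavy): Fleet A can switch to Heavy (3 → 5). Not NE.
(Moderate, Heavy, Max): Fleet A can switch to Light (0 → 8). Not NE.
(Moderate, Max, Heavy): Fleet A gets 9, best alternative 7; Fleet B gets 9, best alternative 6; Fleet C gets 9, best alternative 6. No profitable deviation — NE.
(Heavy, Heavy, Heavy): Fleet A gets 5, best alternative 3; Fleet B gets 8, best alternative 2; Fleet C gets 9, best alternative 2. No profitable deviation — NE.
(Heavy, Max, Max): Fleet A gets 8, best alternative 5; Fleet B gets 8, best alternative 0; Fleet C gets 7, best alternative 2. No profitable deviation — NE.
(The remaining 3 profiles each have a profitable deviation by the same check.)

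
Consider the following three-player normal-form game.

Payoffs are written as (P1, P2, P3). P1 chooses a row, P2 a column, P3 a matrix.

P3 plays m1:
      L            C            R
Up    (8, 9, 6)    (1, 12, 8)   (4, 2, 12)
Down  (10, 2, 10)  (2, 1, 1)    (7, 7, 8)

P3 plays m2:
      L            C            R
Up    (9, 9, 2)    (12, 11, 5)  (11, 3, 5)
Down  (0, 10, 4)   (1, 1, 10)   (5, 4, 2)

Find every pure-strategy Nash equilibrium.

P1 against (L, m1): payoffs 8, 10 → best response Down.
P1 against (L, m2): payoffs 9, 0 → best response Up.
P1 against (C, m1): payoffs 1, 2 → best response Down.
P1 against (C, m2): payoffs 12, 1 → best response Up.
P1 against (R, m1): payoffs 4, 7 → best response Down.
P1 against (R, m2): payoffs 11, 5 → best response Up.
P2 against (Up, m1): payoffs 9, 12, 2 → best response C.
P2 against (Up, m2): payoffs 9, 11, 3 → best response C.
P2 against (Down, m1): payoffs 2, 1, 7 → best response R.
P2 against (Down, m2): payoffs 10, 1, 4 → best response L.
P3 against (Up, L): payoffs 6, 2 → best response m1.
P3 against (Up, C): payoffs 8, 5 → best response m1.
P3 against (Up, R): payoffs 12, 5 → best response m1.
P3 against (Down, L): payoffs 10, 4 → best response m1.
P3 against (Down, C): payoffs 1, 10 → best response m2.
P3 against (Down, R): payoffs 8, 2 → best response m1.
Mutual best responses: (Down, R, m1).

The unique pure-strategy Nash equilibrium is (Down, R, m1).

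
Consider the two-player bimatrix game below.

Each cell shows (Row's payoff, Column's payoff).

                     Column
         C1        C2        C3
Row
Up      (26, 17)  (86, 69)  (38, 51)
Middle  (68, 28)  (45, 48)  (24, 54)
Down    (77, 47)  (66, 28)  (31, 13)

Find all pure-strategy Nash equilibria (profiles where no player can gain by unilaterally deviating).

Mark each player's best response to every combination of opponents' strategies; a profile where every player is best-responding is a pure Nash equilibrium.
Row against C1: payoffs 26, 68, 77 → best response Down.
Row against C2: payoffs 86, 45, 66 → best response Up.
Row against C3: payoffs 38, 24, 31 → best response Up.
Column against Up: payoffs 17, 69, 51 → best response C2.
Column against Middle: payoffs 28, 48, 54 → best response C3.
Column against Down: payoffs 47, 28, 13 → best response C1.
Mutual best responses: (Up, C2); (Down, C1).

(Up, C2), (Down, C1)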